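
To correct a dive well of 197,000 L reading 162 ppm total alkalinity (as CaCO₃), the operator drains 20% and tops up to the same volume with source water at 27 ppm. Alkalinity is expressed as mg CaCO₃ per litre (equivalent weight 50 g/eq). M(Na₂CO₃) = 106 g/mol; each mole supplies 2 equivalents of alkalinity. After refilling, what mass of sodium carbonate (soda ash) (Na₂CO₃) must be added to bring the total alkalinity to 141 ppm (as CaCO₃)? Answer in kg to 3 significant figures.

After draining 20% and refilling: 162 × 0.80 + 27 × 0.20 = 135 ppm.
Deficit to target: 141 − 135 = 6 mg/L.
As CaCO₃: 6 mg/L × 197,000 L = 1182 g; ÷ 50 g/eq ÷ 2 = 11.82 mol Na₂CO₃.
Mass: 11.82 × 106 = 1253 g.

1.25 kg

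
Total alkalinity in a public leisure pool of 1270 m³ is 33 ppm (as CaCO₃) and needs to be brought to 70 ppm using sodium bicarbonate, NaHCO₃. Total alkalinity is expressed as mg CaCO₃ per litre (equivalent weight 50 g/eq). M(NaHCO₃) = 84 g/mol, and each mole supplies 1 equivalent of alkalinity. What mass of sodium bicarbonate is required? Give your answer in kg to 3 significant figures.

78.9 kg

Volume: 1270 m³ = 1,270,000 L.
Alkalinity to add: (70 − 33) = 37 mg/L as CaCO₃ × 1,270,000 L = 46,990 g as CaCO₃.
Equivalents: 46,990 g ÷ 50 g/eq = 939.8 eq.
NaHCO₃ supplies 1 eq per mole → 939.8 mol.
Mass: 939.8 mol × 84 g/mol = 78,940 g.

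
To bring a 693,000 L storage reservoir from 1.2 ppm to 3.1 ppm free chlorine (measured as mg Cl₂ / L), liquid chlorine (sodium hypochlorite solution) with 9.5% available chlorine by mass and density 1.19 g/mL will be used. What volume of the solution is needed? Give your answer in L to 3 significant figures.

11.6 L

Chlorine deficit: 3.1 − 1.2 = 1.9 ppm = 1.9 mg/L as Cl₂.
Cl₂ equivalent needed: 1.9 mg/L × 693,000 L = 1,317,000 mg = 1317 g.
Product at 9.5% available chlorine: 1317 / 0.095 = 13,860 g.
Volume at density 1.19 g/mL: 13,860 g ÷ 1.19 g/mL = 11,650 mL.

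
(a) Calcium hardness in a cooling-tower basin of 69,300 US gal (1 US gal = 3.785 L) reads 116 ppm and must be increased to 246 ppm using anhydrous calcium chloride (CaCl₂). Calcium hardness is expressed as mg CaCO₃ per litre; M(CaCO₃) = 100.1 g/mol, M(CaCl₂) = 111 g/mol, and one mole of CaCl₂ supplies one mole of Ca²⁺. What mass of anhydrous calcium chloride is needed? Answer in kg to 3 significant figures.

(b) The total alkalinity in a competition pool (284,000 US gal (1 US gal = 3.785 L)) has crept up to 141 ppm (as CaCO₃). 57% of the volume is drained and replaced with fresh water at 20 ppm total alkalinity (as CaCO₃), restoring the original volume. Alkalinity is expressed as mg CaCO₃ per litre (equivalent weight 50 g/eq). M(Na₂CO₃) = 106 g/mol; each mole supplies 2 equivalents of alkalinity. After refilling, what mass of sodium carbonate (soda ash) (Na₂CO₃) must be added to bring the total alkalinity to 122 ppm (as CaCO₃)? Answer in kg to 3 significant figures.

(a) 37.8 kg; (b) 56.9 kg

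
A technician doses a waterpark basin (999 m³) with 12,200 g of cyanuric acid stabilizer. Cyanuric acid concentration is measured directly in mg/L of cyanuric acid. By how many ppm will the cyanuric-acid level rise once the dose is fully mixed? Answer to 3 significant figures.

12.2 ppm

Volume: 999 m³ = 999,000 L.
Rise: 12,200 g / 999,000 L × 1000 = 12.21 mg/L.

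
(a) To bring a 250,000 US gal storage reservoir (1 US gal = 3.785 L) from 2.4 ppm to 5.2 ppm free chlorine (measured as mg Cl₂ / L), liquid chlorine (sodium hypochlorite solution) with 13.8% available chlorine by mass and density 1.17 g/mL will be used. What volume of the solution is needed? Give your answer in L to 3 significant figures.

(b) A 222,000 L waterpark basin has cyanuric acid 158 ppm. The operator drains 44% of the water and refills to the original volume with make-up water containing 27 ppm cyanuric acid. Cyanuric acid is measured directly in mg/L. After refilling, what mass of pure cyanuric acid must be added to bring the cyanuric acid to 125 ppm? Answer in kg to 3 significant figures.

(a) 16.4 L; (b) 5.47 kg

(a) Volume: 250,000 US gal × 3.785 L/gal = 946,250 L.
(a) Chlorine deficit: 5.2 − 2.4 = 2.8 ppm = 2.8 mg/L as Cl₂.
(a) Cl₂ equivalent needed: 2.8 mg/L × 946,250 L = 2,650,000 mg = 2650 g.
(a) Product at 13.8% available chlorine: 2650 / 0.138 = 19,200 g.
(a) Volume at density 1.17 g/mL: 19,200 g ÷ 1.17 g/mL = 16,410 mL.

(b) After draining 44% and refilling: 158 × 0.56 + 27 × 0.44 = 100.36 ppm.
(b) Deficit to target: 125 − 100.36 = 24.64 mg/L.
(b) Mass: 24.64 mg/L × 222,000 L = 5470 g cyanuric acid.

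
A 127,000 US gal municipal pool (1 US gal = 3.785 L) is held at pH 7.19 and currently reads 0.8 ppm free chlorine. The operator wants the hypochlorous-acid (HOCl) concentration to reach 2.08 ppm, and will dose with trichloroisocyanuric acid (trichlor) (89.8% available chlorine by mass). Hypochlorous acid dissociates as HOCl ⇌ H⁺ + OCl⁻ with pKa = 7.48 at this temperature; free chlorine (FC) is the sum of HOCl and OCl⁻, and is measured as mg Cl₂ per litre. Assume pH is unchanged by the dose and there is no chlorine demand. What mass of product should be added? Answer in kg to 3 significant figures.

1.26 kg

Volume: 127,000 US gal × 3.785 L/gal = 480,695 L.
[OCl⁻]/[HOCl] = 10^(pH − pKa) = 10^(7.19 − 7.48) = 0.5129; fraction as HOCl = 1/(1 + 0.5129) = 0.661.
Free chlorine required for 2.08 ppm HOCl: 2.08 / 0.661 = 3.147 ppm.
FC to add: 3.147 − 0.8 = 2.347 mg/L as Cl₂.
Cl₂ equivalent: 2.347 mg/L × 480,695 L = 1128 g.
Product at 89.8% available Cl: 1128 / 0.898 = 1256 g.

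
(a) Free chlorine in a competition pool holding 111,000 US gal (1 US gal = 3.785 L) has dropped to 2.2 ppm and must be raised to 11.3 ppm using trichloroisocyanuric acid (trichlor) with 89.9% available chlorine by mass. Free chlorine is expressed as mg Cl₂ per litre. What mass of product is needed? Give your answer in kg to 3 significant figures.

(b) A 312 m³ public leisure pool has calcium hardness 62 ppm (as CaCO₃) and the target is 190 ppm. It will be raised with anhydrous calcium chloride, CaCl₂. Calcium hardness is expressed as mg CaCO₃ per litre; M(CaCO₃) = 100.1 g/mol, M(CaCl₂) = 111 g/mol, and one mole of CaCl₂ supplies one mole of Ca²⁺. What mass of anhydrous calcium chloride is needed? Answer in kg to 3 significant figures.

(a) 4.25 kg; (b) 44.3 kg

(a) Volume: 111,000 US gal × 3.785 L/gal = 420,135 L.
(a) Chlorine deficit: 11.3 − 2.2 = 9.1 ppm = 9.1 mg/L as Cl₂.
(a) Cl₂ equivalent needed: 9.1 mg/L × 420,135 L = 3,823,000 mg = 3823 g.
(a) Product at 89.9% available chlorine: 3823 / 0.899 = 4253 g.

(b) Volume: 312 m³ = 312,000 L.
(b) Hardness to add: (190 − 62) = 128 mg/L as CaCO₃ × 312,000 L = 39,940 g as CaCO₃.
(b) Moles of Ca²⁺ (1 mol Ca²⁺ ≡ 1 mol CaCO₃): 39,940 / 100.1 g/mol = 399 mol.
(b) Mass of CaCl₂: 399 × 111 = 44,280 g.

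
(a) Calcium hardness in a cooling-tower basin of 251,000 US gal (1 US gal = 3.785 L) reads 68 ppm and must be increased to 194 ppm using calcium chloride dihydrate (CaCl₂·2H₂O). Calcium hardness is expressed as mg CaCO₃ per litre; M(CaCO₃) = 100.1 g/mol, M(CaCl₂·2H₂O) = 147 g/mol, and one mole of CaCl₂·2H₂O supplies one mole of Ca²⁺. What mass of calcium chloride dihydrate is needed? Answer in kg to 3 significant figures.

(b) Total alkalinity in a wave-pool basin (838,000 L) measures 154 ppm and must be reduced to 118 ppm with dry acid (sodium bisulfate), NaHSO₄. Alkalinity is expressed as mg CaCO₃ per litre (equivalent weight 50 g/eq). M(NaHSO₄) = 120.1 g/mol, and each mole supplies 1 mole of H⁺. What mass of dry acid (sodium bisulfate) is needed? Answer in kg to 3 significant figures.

(a) Volume: 251,000 US gal × 3.785 L/gal = 950,035 L.
(a) Hardness to add: (194 − 68) = 126 mg/L as CaCO₃ × 950,035 L = 119,700 g as CaCO₃.
(a) Moles of Ca²⁺ (1 mol Ca²⁺ ≡ 1 mol CaCO₃): 119,700 / 100.1 g/mol = 1196 mol.
(a) Mass of CaCl₂·2H₂O: 1196 × 147 = 175,800 g.

(b) Alkalinity to neutralize: (154 − 118) = 36 mg/L as CaCO₃ × 838,000 L = 30,170 g as CaCO₃.
(b) Equivalents of H⁺ required: 30,170 ÷ 50 g/eq = 603.4 eq = 603.4 mol NaHSO₄.
(b) Mass of NaHSO₄: 603.4 × 120.1 = 72,460 g.

(a) 176 kg; (b) 72.5 kg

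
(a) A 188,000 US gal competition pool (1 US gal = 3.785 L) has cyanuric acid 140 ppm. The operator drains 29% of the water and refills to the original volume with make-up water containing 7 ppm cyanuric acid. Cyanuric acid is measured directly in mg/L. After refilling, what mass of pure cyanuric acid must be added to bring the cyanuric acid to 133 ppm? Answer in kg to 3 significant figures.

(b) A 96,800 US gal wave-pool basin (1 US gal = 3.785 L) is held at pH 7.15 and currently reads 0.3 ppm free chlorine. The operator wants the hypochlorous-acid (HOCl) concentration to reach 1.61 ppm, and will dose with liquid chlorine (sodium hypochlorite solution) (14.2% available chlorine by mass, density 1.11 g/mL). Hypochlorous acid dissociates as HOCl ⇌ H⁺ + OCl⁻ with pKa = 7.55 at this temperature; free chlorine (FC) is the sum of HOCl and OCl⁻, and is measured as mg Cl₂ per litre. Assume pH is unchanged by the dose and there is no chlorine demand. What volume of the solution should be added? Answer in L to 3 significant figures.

(a) Volume: 188,000 US gal × 3.785 L/gal = 711,580 L.
(a) After draining 29% and refilling: 140 × 0.71 + 7 × 0.29 = 101.43 ppm.
(a) Deficit to target: 133 − 101.43 = 31.57 mg/L.
(a) Mass: 31.57 mg/L × 711,580 L = 22,460 g cyanuric acid.

(b) Volume: 96,800 US gal × 3.785 L/gal = 366,388 L.
(b) [OCl⁻]/[HOCl] = 10^(pH − pKa) = 10^(7.15 − 7.55) = 0.3981; fraction as HOCl = 1/(1 + 0.3981) = 0.7153.
(b) Free chlorine required for 1.61 ppm HOCl: 1.61 / 0.7153 = 2.251 ppm.
(b) FC to add: 2.251 − 0.3 = 1.951 mg/L as Cl₂.
(b) Cl₂ equivalent: 1.951 mg/L × 366,388 L = 714.8 g.
(b) Product at 14.2% available Cl: 714.8 / 0.142 = 5034 g.
(b) Volume: 5034 g ÷ 1.11 g/mL = 4535 mL.

(a) 22.5 kg; (b) 4.53 L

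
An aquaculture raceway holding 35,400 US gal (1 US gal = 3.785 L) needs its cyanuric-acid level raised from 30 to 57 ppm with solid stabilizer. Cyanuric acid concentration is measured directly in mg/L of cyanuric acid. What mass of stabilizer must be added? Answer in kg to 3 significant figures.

3.62 kg

Volume: 35,400 US gal × 3.785 L/gal = 133,989 L.
CYA to add: (57 − 30) = 27 mg/L × 133,989 L = 3618 g cyanuric acid.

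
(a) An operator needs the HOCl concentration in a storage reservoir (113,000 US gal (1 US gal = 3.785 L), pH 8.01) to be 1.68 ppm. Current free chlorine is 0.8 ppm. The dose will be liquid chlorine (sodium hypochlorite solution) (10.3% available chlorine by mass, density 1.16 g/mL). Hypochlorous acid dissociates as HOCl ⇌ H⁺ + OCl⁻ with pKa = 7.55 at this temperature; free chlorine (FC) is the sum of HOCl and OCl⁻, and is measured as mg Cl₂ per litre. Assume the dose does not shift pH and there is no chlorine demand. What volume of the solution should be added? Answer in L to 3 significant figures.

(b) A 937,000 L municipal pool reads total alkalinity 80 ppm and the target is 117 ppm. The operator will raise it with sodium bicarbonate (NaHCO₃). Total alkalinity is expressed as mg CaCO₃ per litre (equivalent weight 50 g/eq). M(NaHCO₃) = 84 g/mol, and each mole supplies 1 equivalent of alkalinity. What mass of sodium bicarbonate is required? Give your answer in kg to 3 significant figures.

(a) 20.5 L; (b) 58.2 kg

(a) Volume: 113,000 US gal × 3.785 L/gal = 427,705 L.
(a) [OCl⁻]/[HOCl] = 10^(pH − pKa) = 10^(8.01 − 7.55) = 2.884; fraction as HOCl = 1/(1 + 2.884) = 0.2575.
(a) Free chlorine required for 1.68 ppm HOCl: 1.68 / 0.2575 = 6.525 ppm.
(a) FC to add: 6.525 − 0.8 = 5.725 mg/L as Cl₂.
(a) Cl₂ equivalent: 5.725 mg/L × 427,705 L = 2449 g.
(a) Product at 10.3% available Cl: 2449 / 0.103 = 23,770 g.
(a) Volume: 23,770 g ÷ 1.16 g/mL = 20,490 mL.

(b) Alkalinity to add: (117 − 80) = 37 mg/L as CaCO₃ × 937,000 L = 34,670 g as CaCO₃.
(b) Equivalents: 34,670 g ÷ 50 g/eq = 693.4 eq.
(b) NaHCO₃ supplies 1 eq per mole → 693.4 mol.
(b) Mass: 693.4 mol × 84 g/mol = 58,240 g.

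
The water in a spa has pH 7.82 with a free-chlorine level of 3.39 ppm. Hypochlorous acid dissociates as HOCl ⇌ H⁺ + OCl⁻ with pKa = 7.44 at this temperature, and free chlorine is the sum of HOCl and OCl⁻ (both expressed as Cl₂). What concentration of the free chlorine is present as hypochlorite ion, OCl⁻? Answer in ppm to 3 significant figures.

2.39 ppm

[OCl⁻]/[HOCl] = 10^(pH − pKa) = 10^(7.82 − 7.44) = 10^0.38 = 2.399.
Fraction as HOCl = 1 / (1 + 2.399) = 0.2942.
OCl⁻ = (1 − 0.2942) × 3.39 ppm = 2.393 ppm.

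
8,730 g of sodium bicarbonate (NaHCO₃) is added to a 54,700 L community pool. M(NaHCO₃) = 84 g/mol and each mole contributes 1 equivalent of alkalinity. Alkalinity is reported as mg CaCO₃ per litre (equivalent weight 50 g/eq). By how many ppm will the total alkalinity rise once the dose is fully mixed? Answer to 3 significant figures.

95.0 ppm

Moles of NaHCO₃: 8,730 g ÷ 84 g/mol = 103.9 mol → 103.9 eq of alkalinity.
As CaCO₃: 103.9 eq × 50 g/eq = 5196 g.
Rise: 5196 g / 54,700 L × 1000 = 95 mg/L.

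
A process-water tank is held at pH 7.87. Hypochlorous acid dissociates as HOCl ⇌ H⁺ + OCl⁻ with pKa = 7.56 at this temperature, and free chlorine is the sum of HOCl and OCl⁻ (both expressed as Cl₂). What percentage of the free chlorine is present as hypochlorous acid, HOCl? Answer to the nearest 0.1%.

[OCl⁻]/[HOCl] = 10^(pH − pKa) = 10^(7.87 − 7.56) = 10^0.31 = 2.042.
Fraction as HOCl = 1 / (1 + 2.042) = 0.3288.

32.9%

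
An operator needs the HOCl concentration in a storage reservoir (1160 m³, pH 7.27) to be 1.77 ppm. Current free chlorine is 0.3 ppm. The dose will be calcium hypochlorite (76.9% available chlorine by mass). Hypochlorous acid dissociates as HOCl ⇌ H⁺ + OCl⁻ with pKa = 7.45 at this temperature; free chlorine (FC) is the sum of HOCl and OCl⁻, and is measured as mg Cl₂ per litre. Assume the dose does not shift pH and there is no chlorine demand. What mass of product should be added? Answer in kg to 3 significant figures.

3.98 kg

Volume: 1160 m³ = 1,160,000 L.
[OCl⁻]/[HOCl] = 10^(pH − pKa) = 10^(7.27 − 7.45) = 0.6607; fraction as HOCl = 1/(1 + 0.6607) = 0.6022.
Free chlorine required for 1.77 ppm HOCl: 1.77 / 0.6022 = 2.939 ppm.
FC to add: 2.939 − 0.3 = 2.639 mg/L as Cl₂.
Cl₂ equivalent: 2.639 mg/L × 1,160,000 L = 3062 g.
Product at 76.9% available Cl: 3062 / 0.769 = 3981 g.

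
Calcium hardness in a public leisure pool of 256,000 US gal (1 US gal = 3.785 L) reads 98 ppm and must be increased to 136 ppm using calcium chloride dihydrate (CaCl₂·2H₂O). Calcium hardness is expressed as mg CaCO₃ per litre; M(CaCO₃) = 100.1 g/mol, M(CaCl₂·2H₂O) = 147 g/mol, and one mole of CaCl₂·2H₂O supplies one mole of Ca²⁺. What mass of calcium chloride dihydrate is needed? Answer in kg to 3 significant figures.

Volume: 256,000 US gal × 3.785 L/gal = 968,960 L.
Hardness to add: (136 − 98) = 38 mg/L as CaCO₃ × 968,960 L = 36,820 g as CaCO₃.
Moles of Ca²⁺ (1 mol Ca²⁺ ≡ 1 mol CaCO₃): 36,820 / 100.1 g/mol = 367.8 mol.
Mass of CaCl₂·2H₂O: 367.8 × 147 = 54,070 g.

54.1 kg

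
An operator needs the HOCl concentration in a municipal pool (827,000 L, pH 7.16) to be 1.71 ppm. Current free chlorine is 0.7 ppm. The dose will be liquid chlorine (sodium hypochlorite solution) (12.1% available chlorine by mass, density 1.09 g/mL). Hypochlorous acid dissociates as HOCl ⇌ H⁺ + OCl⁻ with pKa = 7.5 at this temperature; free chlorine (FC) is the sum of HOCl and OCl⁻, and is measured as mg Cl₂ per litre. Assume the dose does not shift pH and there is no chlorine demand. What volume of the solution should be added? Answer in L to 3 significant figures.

11.2 L

[OCl⁻]/[HOCl] = 10^(pH − pKa) = 10^(7.16 − 7.5) = 0.4571; fraction as HOCl = 1/(1 + 0.4571) = 0.6863.
Free chlorine required for 1.71 ppm HOCl: 1.71 / 0.6863 = 2.492 ppm.
FC to add: 2.492 − 0.7 = 1.792 mg/L as Cl₂.
Cl₂ equivalent: 1.792 mg/L × 827,000 L = 1482 g.
Product at 12.1% available Cl: 1482 / 0.121 = 12,250 g.
Volume: 12,250 g ÷ 1.09 g/mL = 11,230 mL.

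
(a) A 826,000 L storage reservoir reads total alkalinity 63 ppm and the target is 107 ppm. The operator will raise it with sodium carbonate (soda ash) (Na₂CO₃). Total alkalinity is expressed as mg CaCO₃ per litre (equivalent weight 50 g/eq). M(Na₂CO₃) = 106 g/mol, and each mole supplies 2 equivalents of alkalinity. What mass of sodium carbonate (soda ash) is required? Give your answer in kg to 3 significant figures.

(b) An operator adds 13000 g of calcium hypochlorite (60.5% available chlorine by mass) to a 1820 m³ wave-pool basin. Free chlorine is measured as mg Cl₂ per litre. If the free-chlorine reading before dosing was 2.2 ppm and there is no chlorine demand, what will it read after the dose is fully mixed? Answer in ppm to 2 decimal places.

(a) 38.5 kg; (b) 6.52 ppm

(a) Alkalinity to add: (107 − 63) = 44 mg/L as CaCO₃ × 826,000 L = 36,340 g as CaCO₃.
(a) Equivalents: 36,340 g ÷ 50 g/eq = 726.9 eq.
(a) Each mole of Na₂CO₃ supplies 2 eq, so 726.9 / 2 = 363.4 mol.
(a) Mass: 363.4 mol × 106 g/mol = 38,520 g.

(b) Volume: 1820 m³ = 1,820,000 L.
(b) Available chlorine delivered: 13,000 g × 0.605 = 7865 g as Cl₂.
(b) Concentration rise: 7865 g / 1,820,000 L = 4.321 mg/L = 4.32 ppm.
(b) Final FC: 2.2 + 4.32 = 6.52 ppm.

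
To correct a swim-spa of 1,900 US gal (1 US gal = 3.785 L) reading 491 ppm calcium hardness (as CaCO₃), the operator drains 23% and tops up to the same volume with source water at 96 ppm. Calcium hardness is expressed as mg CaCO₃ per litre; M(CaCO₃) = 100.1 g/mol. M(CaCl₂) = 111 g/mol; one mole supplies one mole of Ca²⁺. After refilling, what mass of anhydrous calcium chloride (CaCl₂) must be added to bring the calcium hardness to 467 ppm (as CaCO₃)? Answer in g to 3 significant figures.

533 g

Volume: 1,900 US gal × 3.785 L/gal = 7,192 L.
After draining 23% and refilling: 491 × 0.77 + 96 × 0.23 = 400.15 ppm.
Deficit to target: 467 − 400.15 = 66.85 mg/L.
As CaCO₃: 66.85 mg/L × 7,192 L = 480.8 g; ÷ 100.1 = 4.803 mol Ca²⁺.
Mass: 4.803 × 111 = 533.1 g.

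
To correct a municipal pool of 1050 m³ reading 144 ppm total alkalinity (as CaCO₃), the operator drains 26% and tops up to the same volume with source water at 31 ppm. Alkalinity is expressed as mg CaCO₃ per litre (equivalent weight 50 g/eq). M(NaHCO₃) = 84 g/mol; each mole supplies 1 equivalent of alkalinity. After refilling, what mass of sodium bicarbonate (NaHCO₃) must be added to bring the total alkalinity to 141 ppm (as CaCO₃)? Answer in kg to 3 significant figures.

46.5 kg

Volume: 1050 m³ = 1,050,000 L.
After draining 26% and refilling: 144 × 0.74 + 31 × 0.26 = 114.62 ppm.
Deficit to target: 141 − 114.62 = 26.38 mg/L.
As CaCO₃: 26.38 mg/L × 1,050,000 L = 27,700 g; ÷ 50 g/eq ÷ 1 = 554 mol NaHCO₃.
Mass: 554 × 84 = 46,530 g.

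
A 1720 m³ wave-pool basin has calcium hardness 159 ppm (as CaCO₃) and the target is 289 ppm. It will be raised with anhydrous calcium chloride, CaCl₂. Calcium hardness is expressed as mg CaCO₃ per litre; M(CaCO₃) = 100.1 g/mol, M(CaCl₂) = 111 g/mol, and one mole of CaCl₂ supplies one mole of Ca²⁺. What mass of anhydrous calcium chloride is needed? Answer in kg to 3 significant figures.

Volume: 1720 m³ = 1,720,000 L.
Hardness to add: (289 − 159) = 130 mg/L as CaCO₃ × 1,720,000 L = 223,600 g as CaCO₃.
Moles of Ca²⁺ (1 mol Ca²⁺ ≡ 1 mol CaCO₃): 223,600 / 100.1 g/mol = 2234 mol.
Mass of CaCl₂: 2234 × 111 = 247,900 g.

248 kg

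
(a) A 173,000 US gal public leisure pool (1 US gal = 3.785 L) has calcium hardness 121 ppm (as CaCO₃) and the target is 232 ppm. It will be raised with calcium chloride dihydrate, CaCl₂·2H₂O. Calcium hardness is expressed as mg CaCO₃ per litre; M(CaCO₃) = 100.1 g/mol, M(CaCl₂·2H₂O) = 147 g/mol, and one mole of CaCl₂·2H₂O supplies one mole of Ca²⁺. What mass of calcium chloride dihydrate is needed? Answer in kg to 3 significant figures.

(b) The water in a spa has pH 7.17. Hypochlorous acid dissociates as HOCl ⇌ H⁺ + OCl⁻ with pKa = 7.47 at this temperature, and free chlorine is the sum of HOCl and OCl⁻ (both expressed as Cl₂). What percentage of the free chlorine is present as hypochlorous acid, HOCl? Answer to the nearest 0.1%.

(a) Volume: 173,000 US gal × 3.785 L/gal = 654,805 L.
(a) Hardness to add: (232 − 121) = 111 mg/L as CaCO₃ × 654,805 L = 72,680 g as CaCO₃.
(a) Moles of Ca²⁺ (1 mol Ca²⁺ ≡ 1 mol CaCO₃): 72,680 / 100.1 g/mol = 726.1 mol.
(a) Mass of CaCl₂·2H₂O: 726.1 × 147 = 106,700 g.

(b) [OCl⁻]/[HOCl] = 10^(pH − pKa) = 10^(7.17 − 7.47) = 10^-0.30 = 0.5012.
(b) Fraction as HOCl = 1 / (1 + 0.5012) = 0.6661.

(a) 107 kg; (b) 66.6%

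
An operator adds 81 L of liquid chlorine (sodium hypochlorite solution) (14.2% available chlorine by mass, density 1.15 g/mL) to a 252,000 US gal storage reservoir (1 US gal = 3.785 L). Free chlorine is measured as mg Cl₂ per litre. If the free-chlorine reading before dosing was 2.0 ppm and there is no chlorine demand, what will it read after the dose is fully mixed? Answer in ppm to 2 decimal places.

Volume: 252,000 US gal × 3.785 L/gal = 953,820 L.
Mass of solution: 81 L × 1000 mL/L × 1.15 g/mL = 93,150 g.
Available chlorine delivered: 93,150 g × 0.142 = 13,230 g as Cl₂.
Concentration rise: 13,230 g / 953,820 L = 13.87 mg/L = 13.87 ppm.
Final FC: 2.0 + 13.87 = 15.87 ppm.

15.87 ppm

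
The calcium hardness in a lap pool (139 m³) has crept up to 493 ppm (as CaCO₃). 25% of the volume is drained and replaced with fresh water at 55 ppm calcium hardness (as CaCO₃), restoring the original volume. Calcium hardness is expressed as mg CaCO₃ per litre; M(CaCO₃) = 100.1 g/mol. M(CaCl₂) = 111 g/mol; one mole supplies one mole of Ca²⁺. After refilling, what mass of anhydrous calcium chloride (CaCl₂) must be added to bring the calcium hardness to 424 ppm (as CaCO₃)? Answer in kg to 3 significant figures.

6.24 kg

Volume: 139 m³ = 139,000 L.
After draining 25% and refilling: 493 × 0.75 + 55 × 0.25 = 383.5 ppm.
Deficit to target: 424 − 383.5 = 40.5 mg/L.
As CaCO₃: 40.5 mg/L × 139,000 L = 5630 g; ÷ 100.1 = 56.24 mol Ca²⁺.
Mass: 56.24 × 111 = 6243 g.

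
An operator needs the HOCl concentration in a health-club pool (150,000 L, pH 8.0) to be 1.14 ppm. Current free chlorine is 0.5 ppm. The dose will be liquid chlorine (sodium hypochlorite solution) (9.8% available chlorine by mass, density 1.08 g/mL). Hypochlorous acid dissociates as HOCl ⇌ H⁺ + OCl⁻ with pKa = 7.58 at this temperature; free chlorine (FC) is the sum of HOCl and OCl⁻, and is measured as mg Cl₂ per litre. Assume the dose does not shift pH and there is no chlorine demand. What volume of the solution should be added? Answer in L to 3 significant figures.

[OCl⁻]/[HOCl] = 10^(pH − pKa) = 10^(8.0 − 7.58) = 2.63; fraction as HOCl = 1/(1 + 2.63) = 0.2755.
Free chlorine required for 1.14 ppm HOCl: 1.14 / 0.2755 = 4.139 ppm.
FC to add: 4.139 − 0.5 = 3.639 mg/L as Cl₂.
Cl₂ equivalent: 3.639 mg/L × 150,000 L = 545.8 g.
Product at 9.8% available Cl: 545.8 / 0.098 = 5569 g.
Volume: 5569 g ÷ 1.08 g/mL = 5157 mL.

5.16 L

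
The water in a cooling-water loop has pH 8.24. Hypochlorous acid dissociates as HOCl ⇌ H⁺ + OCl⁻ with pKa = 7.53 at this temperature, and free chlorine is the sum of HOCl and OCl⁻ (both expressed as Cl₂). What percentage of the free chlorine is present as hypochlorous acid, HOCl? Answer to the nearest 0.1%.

[OCl⁻]/[HOCl] = 10^(pH − pKa) = 10^(8.24 − 7.53) = 10^0.71 = 5.129.
Fraction as HOCl = 1 / (1 + 5.129) = 0.1632.

16.3%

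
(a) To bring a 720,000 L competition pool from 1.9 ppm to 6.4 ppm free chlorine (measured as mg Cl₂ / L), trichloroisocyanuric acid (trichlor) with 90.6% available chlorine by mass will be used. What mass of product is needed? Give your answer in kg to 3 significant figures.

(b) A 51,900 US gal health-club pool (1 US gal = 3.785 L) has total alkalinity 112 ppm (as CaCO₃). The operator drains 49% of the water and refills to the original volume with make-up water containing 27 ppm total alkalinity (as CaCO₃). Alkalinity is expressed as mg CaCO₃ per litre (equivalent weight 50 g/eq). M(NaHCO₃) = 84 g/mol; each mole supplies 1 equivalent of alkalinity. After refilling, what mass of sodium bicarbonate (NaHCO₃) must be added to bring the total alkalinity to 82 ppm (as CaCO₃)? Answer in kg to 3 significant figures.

(a) Chlorine deficit: 6.4 − 1.9 = 4.5 ppm = 4.5 mg/L as Cl₂.
(a) Cl₂ equivalent needed: 4.5 mg/L × 720,000 L = 3,240,000 mg = 3240 g.
(a) Product at 90.6% available chlorine: 3240 / 0.906 = 3576 g.

(b) Volume: 51,900 US gal × 3.785 L/gal = 196,442 L.
(b) After draining 49% and refilling: 112 × 0.51 + 27 × 0.49 = 70.35 ppm.
(b) Deficit to target: 82 − 70.35 = 11.65 mg/L.
(b) As CaCO₃: 11.65 mg/L × 196,442 L = 2289 g; ÷ 50 g/eq ÷ 1 = 45.77 mol NaHCO₃.
(b) Mass: 45.77 × 84 = 3845 g.

(a) 3.58 kg; (b) 3.84 kg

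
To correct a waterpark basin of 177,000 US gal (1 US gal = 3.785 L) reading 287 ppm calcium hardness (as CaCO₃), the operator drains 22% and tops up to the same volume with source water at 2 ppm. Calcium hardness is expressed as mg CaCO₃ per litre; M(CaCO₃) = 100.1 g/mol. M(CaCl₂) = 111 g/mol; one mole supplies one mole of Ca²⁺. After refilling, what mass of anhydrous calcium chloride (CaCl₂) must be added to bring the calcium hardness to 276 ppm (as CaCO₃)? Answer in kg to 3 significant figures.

38.4 kg

Volume: 177,000 US gal × 3.785 L/gal = 669,945 L.
After draining 22% and refilling: 287 × 0.78 + 2 × 0.22 = 224.3 ppm.
Deficit to target: 276 − 224.3 = 51.7 mg/L.
As CaCO₃: 51.7 mg/L × 669,945 L = 34,640 g; ÷ 100.1 = 346 mol Ca²⁺.
Mass: 346 × 111 = 38,410 g.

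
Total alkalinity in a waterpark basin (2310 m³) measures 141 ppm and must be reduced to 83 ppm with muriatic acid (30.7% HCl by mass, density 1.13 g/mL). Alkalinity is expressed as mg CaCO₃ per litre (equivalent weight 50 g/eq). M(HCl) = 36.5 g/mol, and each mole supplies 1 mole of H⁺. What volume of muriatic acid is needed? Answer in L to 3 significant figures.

Volume: 2310 m³ = 2,310,000 L.
Alkalinity to neutralize: (141 − 83) = 58 mg/L as CaCO₃ × 2,310,000 L = 134,000 g as CaCO₃.
Equivalents of H⁺ required: 134,000 ÷ 50 g/eq = 2680 eq = 2680 mol HCl.
Mass of HCl: 2680 × 36.5 = 97,810 g.
Mass of 30.7% solution: 97,810 / 0.307 = 318,600 g.
Volume: 318,600 g ÷ 1.13 g/mL = 281,900 mL.

282 L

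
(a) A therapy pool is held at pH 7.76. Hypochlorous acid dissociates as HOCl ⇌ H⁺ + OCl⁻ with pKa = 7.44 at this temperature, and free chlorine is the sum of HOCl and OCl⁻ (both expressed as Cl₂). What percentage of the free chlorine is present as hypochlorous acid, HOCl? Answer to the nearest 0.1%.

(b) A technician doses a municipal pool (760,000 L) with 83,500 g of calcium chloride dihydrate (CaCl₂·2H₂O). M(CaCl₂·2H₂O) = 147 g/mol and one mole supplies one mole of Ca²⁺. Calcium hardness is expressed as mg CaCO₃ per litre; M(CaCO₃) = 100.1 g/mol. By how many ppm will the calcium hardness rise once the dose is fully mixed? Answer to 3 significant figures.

(a) [OCl⁻]/[HOCl] = 10^(pH − pKa) = 10^(7.76 − 7.44) = 10^0.32 = 2.089.
(a) Fraction as HOCl = 1 / (1 + 2.089) = 0.3237.

(b) Moles of Ca²⁺: 83,500 g ÷ 147 g/mol = 568 mol.
(b) As CaCO₃: 568 mol × 100.1 g/mol = 56,860 g.
(b) Rise: 56,860 g / 760,000 L × 1000 = 74.82 mg/L.

(a) 32.4%; (b) 74.8 ppm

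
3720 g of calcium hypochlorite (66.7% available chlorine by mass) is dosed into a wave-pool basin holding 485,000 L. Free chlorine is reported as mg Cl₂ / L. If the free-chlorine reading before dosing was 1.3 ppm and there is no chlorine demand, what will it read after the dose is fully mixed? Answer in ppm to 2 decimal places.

Available chlorine delivered: 3720 g × 0.667 = 2481 g as Cl₂.
Concentration rise: 2481 g / 485,000 L = 5.116 mg/L = 5.12 ppm.
Final FC: 1.3 + 5.12 = 6.42 ppm.

6.42 ppm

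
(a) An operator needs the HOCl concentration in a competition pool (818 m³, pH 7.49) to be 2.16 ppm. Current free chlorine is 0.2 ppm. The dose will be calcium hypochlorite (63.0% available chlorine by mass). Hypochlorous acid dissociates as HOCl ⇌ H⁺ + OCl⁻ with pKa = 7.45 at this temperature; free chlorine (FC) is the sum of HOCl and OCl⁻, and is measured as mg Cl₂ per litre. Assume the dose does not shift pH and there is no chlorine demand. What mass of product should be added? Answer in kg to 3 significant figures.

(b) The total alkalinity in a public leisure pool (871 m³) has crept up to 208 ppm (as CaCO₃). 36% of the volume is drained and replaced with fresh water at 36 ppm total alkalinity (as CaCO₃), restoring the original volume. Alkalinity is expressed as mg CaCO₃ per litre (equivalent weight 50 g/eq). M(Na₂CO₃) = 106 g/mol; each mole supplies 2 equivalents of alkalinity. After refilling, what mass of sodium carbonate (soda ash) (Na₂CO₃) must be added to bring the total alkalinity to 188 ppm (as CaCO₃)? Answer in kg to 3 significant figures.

(a) 5.62 kg; (b) 38.7 kg

(a) Volume: 818 m³ = 818,000 L.
(a) [OCl⁻]/[HOCl] = 10^(pH − pKa) = 10^(7.49 − 7.45) = 1.096; fraction as HOCl = 1/(1 + 1.096) = 0.477.
(a) Free chlorine required for 2.16 ppm HOCl: 2.16 / 0.477 = 4.528 ppm.
(a) FC to add: 4.528 − 0.2 = 4.328 mg/L as Cl₂.
(a) Cl₂ equivalent: 4.328 mg/L × 818,000 L = 3541 g.
(a) Product at 63.0% available Cl: 3541 / 0.63 = 5620 g.

(b) Volume: 871 m³ = 871,000 L.
(b) After draining 36% and refilling: 208 × 0.64 + 36 × 0.36 = 146.08 ppm.
(b) Deficit to target: 188 − 146.08 = 41.92 mg/L.
(b) As CaCO₃: 41.92 mg/L × 871,000 L = 36,510 g; ÷ 50 g/eq ÷ 2 = 365.1 mol Na₂CO₃.
(b) Mass: 365.1 × 106 = 38,700 g.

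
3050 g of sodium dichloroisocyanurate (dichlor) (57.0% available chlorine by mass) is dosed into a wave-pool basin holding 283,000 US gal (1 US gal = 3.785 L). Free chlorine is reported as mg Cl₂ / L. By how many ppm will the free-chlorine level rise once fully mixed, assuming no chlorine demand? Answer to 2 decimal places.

1.62 ppm

Volume: 283,000 US gal × 3.785 L/gal = 1,071,155 L.
Available chlorine delivered: 3050 g × 0.57 = 1738 g as Cl₂.
Concentration rise: 1738 g / 1,071,155 L = 1.623 mg/L = 1.62 ppm.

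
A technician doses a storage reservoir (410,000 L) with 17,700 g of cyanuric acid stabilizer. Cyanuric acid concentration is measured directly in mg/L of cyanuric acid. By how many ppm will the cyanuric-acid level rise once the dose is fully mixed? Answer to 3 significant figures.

43.2 ppm

Rise: 17,700 g / 410,000 L × 1000 = 43.17 mg/L.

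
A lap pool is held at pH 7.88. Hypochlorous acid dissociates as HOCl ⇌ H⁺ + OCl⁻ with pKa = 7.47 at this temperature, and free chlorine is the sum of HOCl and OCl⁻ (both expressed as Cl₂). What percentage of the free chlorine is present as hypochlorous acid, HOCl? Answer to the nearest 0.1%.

[OCl⁻]/[HOCl] = 10^(pH − pKa) = 10^(7.88 − 7.47) = 10^0.41 = 2.57.
Fraction as HOCl = 1 / (1 + 2.57) = 0.2801.

28.0%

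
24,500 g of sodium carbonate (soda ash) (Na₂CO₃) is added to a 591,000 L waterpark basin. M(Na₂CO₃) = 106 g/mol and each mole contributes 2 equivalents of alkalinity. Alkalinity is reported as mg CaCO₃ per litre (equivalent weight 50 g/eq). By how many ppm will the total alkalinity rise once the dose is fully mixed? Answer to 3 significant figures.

39.1 ppm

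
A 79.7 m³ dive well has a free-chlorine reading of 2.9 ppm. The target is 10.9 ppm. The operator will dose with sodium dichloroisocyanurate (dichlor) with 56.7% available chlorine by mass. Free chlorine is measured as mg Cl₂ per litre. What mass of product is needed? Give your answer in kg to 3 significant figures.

1.12 kg

Volume: 79.7 m³ = 79,700 L.
Chlorine deficit: 10.9 − 2.9 = 8 ppm = 8 mg/L as Cl₂.
Cl₂ equivalent needed: 8 mg/L × 79,700 L = 637,600 mg = 637.6 g.
Product at 56.7% available chlorine: 637.6 / 0.567 = 1125 g.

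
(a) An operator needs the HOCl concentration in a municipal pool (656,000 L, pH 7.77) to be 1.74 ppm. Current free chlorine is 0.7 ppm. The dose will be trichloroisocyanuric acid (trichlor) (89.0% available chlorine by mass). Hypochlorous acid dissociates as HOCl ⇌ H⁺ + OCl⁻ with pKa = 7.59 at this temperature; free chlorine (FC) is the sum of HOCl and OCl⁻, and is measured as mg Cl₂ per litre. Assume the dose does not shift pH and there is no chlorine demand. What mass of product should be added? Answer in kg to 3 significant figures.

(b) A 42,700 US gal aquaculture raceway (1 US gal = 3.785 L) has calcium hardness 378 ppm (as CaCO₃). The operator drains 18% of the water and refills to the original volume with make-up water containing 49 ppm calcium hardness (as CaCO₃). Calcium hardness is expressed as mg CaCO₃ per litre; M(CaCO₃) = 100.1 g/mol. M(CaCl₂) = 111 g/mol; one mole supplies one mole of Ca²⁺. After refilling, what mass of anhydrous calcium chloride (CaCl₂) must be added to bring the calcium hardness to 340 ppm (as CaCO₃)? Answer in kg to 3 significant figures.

(a) [OCl⁻]/[HOCl] = 10^(pH − pKa) = 10^(7.77 − 7.59) = 1.514; fraction as HOCl = 1/(1 + 1.514) = 0.3978.
(a) Free chlorine required for 1.74 ppm HOCl: 1.74 / 0.3978 = 4.374 ppm.
(a) FC to add: 4.374 − 0.7 = 3.674 mg/L as Cl₂.
(a) Cl₂ equivalent: 3.674 mg/L × 656,000 L = 2410 g.
(a) Product at 89.0% available Cl: 2410 / 0.89 = 2708 g.

(b) Volume: 42,700 US gal × 3.785 L/gal = 161,620 L.
(b) After draining 18% and refilling: 378 × 0.82 + 49 × 0.18 = 318.78 ppm.
(b) Deficit to target: 340 − 318.78 = 21.22 mg/L.
(b) As CaCO₃: 21.22 mg/L × 161,620 L = 3430 g; ÷ 100.1 = 34.26 mol Ca²⁺.
(b) Mass: 34.26 × 111 = 3803 g.

(a) 2.71 kg; (b) 3.80 kg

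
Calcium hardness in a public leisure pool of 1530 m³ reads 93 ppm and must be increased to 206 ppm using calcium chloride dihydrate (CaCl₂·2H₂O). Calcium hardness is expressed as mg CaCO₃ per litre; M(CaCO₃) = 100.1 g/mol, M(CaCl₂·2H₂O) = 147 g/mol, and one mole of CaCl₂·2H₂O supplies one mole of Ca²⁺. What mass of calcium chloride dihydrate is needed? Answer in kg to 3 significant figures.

Volume: 1530 m³ = 1,530,000 L.
Hardness to add: (206 − 93) = 113 mg/L as CaCO₃ × 1,530,000 L = 172,900 g as CaCO₃.
Moles of Ca²⁺ (1 mol Ca²⁺ ≡ 1 mol CaCO₃): 172,900 / 100.1 g/mol = 1727 mol.
Mass of CaCl₂·2H₂O: 1727 × 147 = 253,900 g.

254 kg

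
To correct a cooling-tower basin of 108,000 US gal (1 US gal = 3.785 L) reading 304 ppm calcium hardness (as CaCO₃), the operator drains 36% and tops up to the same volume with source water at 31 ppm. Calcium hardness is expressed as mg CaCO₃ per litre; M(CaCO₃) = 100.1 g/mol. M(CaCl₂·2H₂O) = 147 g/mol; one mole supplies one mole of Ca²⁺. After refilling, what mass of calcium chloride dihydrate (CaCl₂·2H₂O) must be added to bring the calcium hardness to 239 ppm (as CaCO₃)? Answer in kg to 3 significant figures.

20.0 kg

Volume: 108,000 US gal × 3.785 L/gal = 408,780 L.
After draining 36% and refilling: 304 × 0.64 + 31 × 0.36 = 205.72 ppm.
Deficit to target: 239 − 205.72 = 33.28 mg/L.
As CaCO₃: 33.28 mg/L × 408,780 L = 13,600 g; ÷ 100.1 = 135.9 mol Ca²⁺.
Mass: 135.9 × 147 = 19,980 g.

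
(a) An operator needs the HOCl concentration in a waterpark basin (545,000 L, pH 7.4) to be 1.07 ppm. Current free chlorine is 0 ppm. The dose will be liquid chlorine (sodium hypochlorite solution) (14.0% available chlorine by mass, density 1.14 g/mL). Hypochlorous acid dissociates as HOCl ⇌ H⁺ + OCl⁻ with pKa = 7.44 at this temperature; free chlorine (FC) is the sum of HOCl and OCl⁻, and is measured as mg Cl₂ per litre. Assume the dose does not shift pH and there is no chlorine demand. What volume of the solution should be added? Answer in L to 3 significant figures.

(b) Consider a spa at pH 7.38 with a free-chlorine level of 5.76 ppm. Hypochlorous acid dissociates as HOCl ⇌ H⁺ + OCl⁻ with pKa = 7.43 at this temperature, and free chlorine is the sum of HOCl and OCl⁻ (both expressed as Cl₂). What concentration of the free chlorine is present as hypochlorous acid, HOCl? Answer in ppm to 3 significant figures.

(a) [OCl⁻]/[HOCl] = 10^(pH − pKa) = 10^(7.4 − 7.44) = 0.912; fraction as HOCl = 1/(1 + 0.912) = 0.523.
(a) Free chlorine required for 1.07 ppm HOCl: 1.07 / 0.523 = 2.046 ppm.
(a) FC to add: 2.046 − 0 = 2.046 mg/L as Cl₂.
(a) Cl₂ equivalent: 2.046 mg/L × 545,000 L = 1115 g.
(a) Product at 14.0% available Cl: 1115 / 0.14 = 7964 g.
(a) Volume: 7964 g ÷ 1.14 g/mL = 6986 mL.

(b) [OCl⁻]/[HOCl] = 10^(pH − pKa) = 10^(7.38 − 7.43) = 10^-0.05 = 0.8913.
(b) Fraction as HOCl = 1 / (1 + 0.8913) = 0.5288.
(b) HOCl = 0.5288 × 5.76 ppm = 3.046 ppm.

(a) 6.99 L; (b) 3.05 ppm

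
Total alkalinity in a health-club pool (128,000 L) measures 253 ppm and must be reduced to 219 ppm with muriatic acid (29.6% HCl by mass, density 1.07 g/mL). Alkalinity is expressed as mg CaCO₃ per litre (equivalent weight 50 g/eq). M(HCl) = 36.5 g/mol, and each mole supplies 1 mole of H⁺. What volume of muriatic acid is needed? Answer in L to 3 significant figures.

10.0 L

Alkalinity to neutralize: (253 − 219) = 34 mg/L as CaCO₃ × 128,000 L = 4352 g as CaCO₃.
Equivalents of H⁺ required: 4352 ÷ 50 g/eq = 87.04 eq = 87.04 mol HCl.
Mass of HCl: 87.04 × 36.5 = 3177 g.
Mass of 29.6% solution: 3177 / 0.296 = 10,730 g.
Volume: 10,730 g ÷ 1.07 g/mL = 10,030 mL.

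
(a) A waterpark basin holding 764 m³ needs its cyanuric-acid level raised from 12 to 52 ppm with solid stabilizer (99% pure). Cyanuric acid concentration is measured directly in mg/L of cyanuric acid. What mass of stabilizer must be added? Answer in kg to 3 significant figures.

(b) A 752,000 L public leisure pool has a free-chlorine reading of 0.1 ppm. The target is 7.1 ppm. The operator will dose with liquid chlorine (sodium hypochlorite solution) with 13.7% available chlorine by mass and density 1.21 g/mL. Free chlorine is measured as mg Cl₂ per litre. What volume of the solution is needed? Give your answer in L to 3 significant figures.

(a) 30.9 kg; (b) 31.8 L

(a) Volume: 764 m³ = 764,000 L.
(a) CYA to add: (52 − 12) = 40 mg/L × 764,000 L = 30,560 g cyanuric acid.
(a) At 99% purity: 30,560 / 0.99 = 30,870 g product.

(b) Chlorine deficit: 7.1 − 0.1 = 7 ppm = 7 mg/L as Cl₂.
(b) Cl₂ equivalent needed: 7 mg/L × 752,000 L = 5,264,000 mg = 5264 g.
(b) Product at 13.7% available chlorine: 5264 / 0.137 = 38,420 g.
(b) Volume at density 1.21 g/mL: 38,420 g ÷ 1.21 g/mL = 31,750 mL.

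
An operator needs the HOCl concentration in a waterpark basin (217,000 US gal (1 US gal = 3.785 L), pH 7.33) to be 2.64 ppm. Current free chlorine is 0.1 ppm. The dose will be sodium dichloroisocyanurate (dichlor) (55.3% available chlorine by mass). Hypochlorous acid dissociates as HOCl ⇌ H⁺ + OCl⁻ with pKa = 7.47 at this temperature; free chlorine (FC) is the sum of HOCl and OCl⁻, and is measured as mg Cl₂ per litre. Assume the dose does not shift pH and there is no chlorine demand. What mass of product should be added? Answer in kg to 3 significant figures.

6.61 kg

Volume: 217,000 US gal × 3.785 L/gal = 821,345 L.
[OCl⁻]/[HOCl] = 10^(pH − pKa) = 10^(7.33 − 7.47) = 0.7244; fraction as HOCl = 1/(1 + 0.7244) = 0.5799.
Free chlorine required for 2.64 ppm HOCl: 2.64 / 0.5799 = 4.553 ppm.
FC to add: 4.553 − 0.1 = 4.453 mg/L as Cl₂.
Cl₂ equivalent: 4.453 mg/L × 821,345 L = 3657 g.
Product at 55.3% available Cl: 3657 / 0.553 = 6613 g.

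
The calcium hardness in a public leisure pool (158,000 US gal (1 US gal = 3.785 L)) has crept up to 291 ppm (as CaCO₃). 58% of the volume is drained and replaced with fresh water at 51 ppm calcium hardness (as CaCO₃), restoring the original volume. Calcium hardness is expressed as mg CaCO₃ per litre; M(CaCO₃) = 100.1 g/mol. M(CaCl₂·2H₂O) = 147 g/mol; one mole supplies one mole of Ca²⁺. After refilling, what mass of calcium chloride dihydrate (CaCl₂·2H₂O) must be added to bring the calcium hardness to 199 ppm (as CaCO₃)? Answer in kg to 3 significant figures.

41.5 kg

Volume: 158,000 US gal × 3.785 L/gal = 598,030 L.
After draining 58% and refilling: 291 × 0.42 + 51 × 0.58 = 151.8 ppm.
Deficit to target: 199 − 151.8 = 47.2 mg/L.
As CaCO₃: 47.2 mg/L × 598,030 L = 28,230 g; ÷ 100.1 = 282 mol Ca²⁺.
Mass: 282 × 147 = 41,450 g.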